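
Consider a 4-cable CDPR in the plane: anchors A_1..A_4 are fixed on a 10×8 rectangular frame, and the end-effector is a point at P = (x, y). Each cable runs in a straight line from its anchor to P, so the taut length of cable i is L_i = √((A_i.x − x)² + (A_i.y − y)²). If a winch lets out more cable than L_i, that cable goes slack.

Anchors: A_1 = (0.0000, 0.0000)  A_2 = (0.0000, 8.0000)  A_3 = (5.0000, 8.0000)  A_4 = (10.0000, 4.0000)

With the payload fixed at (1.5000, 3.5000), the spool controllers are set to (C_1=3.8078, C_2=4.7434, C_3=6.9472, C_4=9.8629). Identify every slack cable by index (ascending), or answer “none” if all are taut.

3, 4

cable 1: √((-1.5000)²+(-3.5000)²)=3.8079, C_1=3.8078: taut
cable 2: √((-1.5000)²+(4.5000)²)=4.7434, C_2=4.7434: taut
cable 3: √((3.5000)²+(4.5000)²)=5.7009, C_3=6.9472: slack
cable 4: √((8.5000)²+(0.5000)²)=8.5147, C_4=9.8629: slack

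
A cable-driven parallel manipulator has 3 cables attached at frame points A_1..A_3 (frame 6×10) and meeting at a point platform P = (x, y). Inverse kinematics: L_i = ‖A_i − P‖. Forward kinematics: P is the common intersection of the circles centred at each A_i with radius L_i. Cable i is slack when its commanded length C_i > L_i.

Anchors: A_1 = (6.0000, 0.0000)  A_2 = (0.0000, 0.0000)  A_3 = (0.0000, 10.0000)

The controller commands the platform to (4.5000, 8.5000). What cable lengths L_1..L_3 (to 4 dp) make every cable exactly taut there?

L_1 = √((6.0000−4.5000)² + (0.0000−8.5000)²) = 8.6313
L_2 = √((0.0000−4.5000)² + (0.0000−8.5000)²) = 9.6177
L_3 = √((0.0000−4.5000)² + (10.0000−8.5000)²) = 4.7434

(8.6313, 9.6177, 4.7434)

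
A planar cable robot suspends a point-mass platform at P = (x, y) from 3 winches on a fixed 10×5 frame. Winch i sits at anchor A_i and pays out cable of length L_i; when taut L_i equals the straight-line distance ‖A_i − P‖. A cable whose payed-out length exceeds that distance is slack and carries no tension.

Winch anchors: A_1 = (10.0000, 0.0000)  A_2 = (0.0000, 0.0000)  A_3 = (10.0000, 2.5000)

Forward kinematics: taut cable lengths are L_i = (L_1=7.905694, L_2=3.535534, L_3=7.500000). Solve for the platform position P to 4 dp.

expand ‖A_i−P‖²=L_i² and subtract eq 1 (q_i ≔ ‖A_i‖²−L_i²)
q_1 = 100.0000+0.0000−62.5000 = 37.5000
eq1−eq2 → [20.0000  0.0000]·P = 50.0000
eq1−eq3 → [0.0000  -5.0000]·P = -12.5000
2×2 solve → P = (2.5000, 2.5000)

(2.5000, 2.5000)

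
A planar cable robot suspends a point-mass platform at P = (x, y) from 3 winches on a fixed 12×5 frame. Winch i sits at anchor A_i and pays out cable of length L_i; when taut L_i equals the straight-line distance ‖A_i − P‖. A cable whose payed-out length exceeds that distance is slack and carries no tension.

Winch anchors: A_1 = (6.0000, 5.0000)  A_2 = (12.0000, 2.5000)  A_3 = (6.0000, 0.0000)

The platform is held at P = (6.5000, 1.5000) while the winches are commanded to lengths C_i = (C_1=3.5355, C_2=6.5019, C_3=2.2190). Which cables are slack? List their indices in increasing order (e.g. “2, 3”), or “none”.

i=1: geometric 3.5355 vs commanded 3.5355 ⇒ taut
i=2: geometric 5.5902 vs commanded 6.5019 ⇒ slack
i=3: geometric 1.5811 vs commanded 2.2190 ⇒ slack

2, 3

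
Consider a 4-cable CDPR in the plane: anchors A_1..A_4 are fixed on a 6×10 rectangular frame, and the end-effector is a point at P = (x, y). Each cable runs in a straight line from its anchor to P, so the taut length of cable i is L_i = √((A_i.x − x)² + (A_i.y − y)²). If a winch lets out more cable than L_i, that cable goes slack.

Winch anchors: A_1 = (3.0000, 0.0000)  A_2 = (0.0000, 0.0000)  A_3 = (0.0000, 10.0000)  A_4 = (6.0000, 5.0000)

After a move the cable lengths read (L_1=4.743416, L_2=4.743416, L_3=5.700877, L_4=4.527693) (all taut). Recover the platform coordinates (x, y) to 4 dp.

each cable: (A_i−P)·(A_i−P) = L_i²; let c_i = ‖A_i‖²−L_i²
c_1 = 9.0000+0.0000−22.5000 = -13.5000
row 1: 6.0000x + 0.0000y = 9.0000  (c_2=-22.5000)
row 2: 6.0000x − 20.0000y = -81.0000  (c_3=67.5000)
row 3: -6.0000x − 10.0000y = -54.0000  (c_4=40.5000)
Cramer on rows 1–2 → x = 1.5000, y = 4.5000
check cable 4: ‖A_4−P‖² = 20.5000 ≈ L_4² = 20.5000 ✓

(1.5000, 4.5000)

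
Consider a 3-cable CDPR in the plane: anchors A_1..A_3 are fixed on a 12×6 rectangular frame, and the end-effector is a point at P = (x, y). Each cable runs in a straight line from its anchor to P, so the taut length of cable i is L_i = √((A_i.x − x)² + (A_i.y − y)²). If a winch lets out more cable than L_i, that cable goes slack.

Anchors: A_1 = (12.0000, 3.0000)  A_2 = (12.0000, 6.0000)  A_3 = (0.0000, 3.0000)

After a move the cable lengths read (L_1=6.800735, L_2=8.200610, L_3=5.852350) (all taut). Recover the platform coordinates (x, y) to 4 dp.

circle eqns → linear via eq_j − eq_1; set c_j = A_j·A_j − L_j²
c_1 = 144.0000+9.0000−46.2500 = 106.7500
0.0000·x − 6.0000·y = c_1−c_2 = -6.0000
24.0000·x + 0.0000·y = c_1−c_3 = 132.0000
solve first two rows → x=5.5000, y=1.0000

(5.5000, 1.0000)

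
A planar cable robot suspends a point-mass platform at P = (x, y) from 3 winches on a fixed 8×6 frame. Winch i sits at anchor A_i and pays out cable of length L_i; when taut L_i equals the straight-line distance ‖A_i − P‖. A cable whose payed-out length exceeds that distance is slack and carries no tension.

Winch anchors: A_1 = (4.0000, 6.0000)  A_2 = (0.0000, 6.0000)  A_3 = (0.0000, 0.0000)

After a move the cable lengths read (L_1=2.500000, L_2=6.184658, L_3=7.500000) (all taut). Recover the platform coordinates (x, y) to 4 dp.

circle eqns → linear via eq_j − eq_1; set c_j = A_j·A_j − L_j²
c_1 = 16.0000+36.0000−6.2500 = 45.7500
8.0000·x + 0.0000·y = c_1−c_2 = 48.0000
8.0000·x + 12.0000·y = c_1−c_3 = 102.0000
solve first two rows → x=6.0000, y=4.5000

(6.0000, 4.5000)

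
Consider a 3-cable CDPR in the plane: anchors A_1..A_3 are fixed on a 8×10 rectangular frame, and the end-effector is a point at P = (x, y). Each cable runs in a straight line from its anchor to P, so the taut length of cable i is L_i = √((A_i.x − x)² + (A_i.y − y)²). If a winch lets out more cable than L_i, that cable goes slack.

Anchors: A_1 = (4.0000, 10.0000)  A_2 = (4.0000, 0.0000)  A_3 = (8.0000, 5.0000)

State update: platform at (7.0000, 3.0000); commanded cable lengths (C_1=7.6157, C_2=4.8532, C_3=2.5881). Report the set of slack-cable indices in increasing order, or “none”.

2, 3

cable 1: √((-3.0000)²+(7.0000)²)=7.6158, C_1=7.6157: taut
cable 2: √((-3.0000)²+(-3.0000)²)=4.2426, C_2=4.8532: slack
cable 3: √((1.0000)²+(2.0000)²)=2.2361, C_3=2.5881: slack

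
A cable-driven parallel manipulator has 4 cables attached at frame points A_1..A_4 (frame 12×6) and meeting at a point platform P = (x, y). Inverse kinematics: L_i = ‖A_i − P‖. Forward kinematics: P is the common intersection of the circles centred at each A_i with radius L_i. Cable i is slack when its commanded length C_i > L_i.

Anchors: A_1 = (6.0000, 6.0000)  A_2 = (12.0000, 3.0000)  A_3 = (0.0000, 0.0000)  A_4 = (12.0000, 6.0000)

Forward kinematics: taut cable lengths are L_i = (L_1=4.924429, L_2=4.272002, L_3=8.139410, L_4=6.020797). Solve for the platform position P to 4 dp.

(8.0000, 1.5000)

expand ‖A_i−P‖²=L_i² and subtract eq 1 (q_i ≔ ‖A_i‖²−L_i²)
q_1 = 36.0000+36.0000−24.2500 = 47.7500
eq1−eq2 → [-12.0000  6.0000]·P = -87.0000
eq1−eq3 → [12.0000  12.0000]·P = 114.0000
eq1−eq4 → [-12.0000  0.0000]·P = -96.0000
2×2 solve → P = (8.0000, 1.5000)
check cable 4: ‖A_4−P‖² = 36.2500 ≈ L_4² = 36.2500 ✓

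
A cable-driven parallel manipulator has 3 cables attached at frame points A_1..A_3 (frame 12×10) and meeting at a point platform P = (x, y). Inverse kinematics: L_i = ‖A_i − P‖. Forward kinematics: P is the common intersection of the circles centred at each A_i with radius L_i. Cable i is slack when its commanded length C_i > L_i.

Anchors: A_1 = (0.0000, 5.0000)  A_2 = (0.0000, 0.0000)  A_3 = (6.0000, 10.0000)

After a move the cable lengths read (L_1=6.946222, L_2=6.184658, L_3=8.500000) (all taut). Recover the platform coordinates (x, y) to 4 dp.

(6.0000, 1.5000)

circle eqns → linear via eq_j − eq_1; set c_j = A_j·A_j − L_j²
c_1 = 0.0000+25.0000−48.2500 = -23.2500
0.0000·x + 10.0000·y = c_1−c_2 = 15.0000
-12.0000·x − 10.0000·y = c_1−c_3 = -87.0000
solve first two rows → x=6.0000, y=1.5000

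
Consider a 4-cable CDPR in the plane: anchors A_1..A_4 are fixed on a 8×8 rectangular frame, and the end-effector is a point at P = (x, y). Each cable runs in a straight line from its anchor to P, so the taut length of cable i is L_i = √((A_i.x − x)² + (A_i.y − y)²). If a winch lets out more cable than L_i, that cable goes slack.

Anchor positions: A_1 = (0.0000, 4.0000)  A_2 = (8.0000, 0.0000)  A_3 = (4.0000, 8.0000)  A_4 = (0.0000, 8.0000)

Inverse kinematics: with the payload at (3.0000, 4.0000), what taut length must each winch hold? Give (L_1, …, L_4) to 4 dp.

(3.0000, 6.4031, 4.1231, 5.0000)

cable 1: Δx=-3.0000, Δy=0.0000; L_1 = √(Δx²+Δy²) = 3.0000
cable 2: Δx=5.0000, Δy=-4.0000; L_2 = √(Δx²+Δy²) = 6.4031
cable 3: Δx=1.0000, Δy=4.0000; L_3 = √(Δx²+Δy²) = 4.1231
cable 4: Δx=-3.0000, Δy=4.0000; L_4 = √(Δx²+Δy²) = 5.0000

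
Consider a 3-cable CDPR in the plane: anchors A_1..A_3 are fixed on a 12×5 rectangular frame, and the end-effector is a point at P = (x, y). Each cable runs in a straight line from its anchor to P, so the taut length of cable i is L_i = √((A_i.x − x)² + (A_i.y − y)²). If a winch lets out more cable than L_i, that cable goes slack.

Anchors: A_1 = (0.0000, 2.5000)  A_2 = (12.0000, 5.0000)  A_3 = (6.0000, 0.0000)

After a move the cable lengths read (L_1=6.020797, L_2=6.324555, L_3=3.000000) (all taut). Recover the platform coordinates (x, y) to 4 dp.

each cable: (A_i−P)·(A_i−P) = L_i²; let q_i = ‖A_i‖²−L_i²
q_1 = 0.0000+6.2500−36.2500 = -30.0000
row 1: -24.0000x − 5.0000y = -159.0000  (q_2=129.0000)
row 2: -12.0000x + 5.0000y = -57.0000  (q_3=27.0000)
Cramer on rows 1–2 → x = 6.0000, y = 3.0000

(6.0000, 3.0000)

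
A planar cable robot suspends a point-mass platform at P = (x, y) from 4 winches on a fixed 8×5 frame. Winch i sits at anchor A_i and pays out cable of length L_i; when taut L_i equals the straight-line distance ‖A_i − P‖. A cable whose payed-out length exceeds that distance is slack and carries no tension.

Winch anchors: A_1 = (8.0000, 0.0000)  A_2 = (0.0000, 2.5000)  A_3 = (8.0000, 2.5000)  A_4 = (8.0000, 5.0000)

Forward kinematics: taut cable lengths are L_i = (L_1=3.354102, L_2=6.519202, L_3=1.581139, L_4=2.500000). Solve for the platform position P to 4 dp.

(6.5000, 3.0000)

circle eqns → linear via eq_j − eq_1; set q_j = A_j·A_j − L_j²
q_1 = 64.0000+0.0000−11.2500 = 52.7500
16.0000·x − 5.0000·y = q_1−q_2 = 89.0000
0.0000·x − 5.0000·y = q_1−q_3 = -15.0000
0.0000·x − 10.0000·y = q_1−q_4 = -30.0000
solve first two rows → x=6.5000, y=3.0000
check cable 4: ‖A_4−P‖² = 6.2500 ≈ L_4² = 6.2500 ✓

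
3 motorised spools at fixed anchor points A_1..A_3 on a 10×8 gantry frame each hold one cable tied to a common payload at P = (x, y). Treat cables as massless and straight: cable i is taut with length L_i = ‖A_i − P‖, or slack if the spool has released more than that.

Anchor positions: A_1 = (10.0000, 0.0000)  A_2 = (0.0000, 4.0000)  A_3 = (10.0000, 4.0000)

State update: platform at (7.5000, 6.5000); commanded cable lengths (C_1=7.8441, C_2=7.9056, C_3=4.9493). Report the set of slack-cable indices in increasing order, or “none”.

cable 1: L_1 = ‖A_1−P‖ = 6.9642;  C_1 = 7.8441 → slack
cable 2: L_2 = ‖A_2−P‖ = 7.9057;  C_2 = 7.9056 → taut
cable 3: L_3 = ‖A_3−P‖ = 3.5355;  C_3 = 4.9493 → slack

1, 3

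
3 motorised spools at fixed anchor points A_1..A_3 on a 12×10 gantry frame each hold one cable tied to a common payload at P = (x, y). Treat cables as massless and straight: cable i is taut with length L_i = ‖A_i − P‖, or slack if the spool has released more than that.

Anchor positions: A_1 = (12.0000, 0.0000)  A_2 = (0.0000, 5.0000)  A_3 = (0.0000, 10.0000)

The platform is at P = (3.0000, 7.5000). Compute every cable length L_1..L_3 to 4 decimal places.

(11.7154, 3.9051, 3.9051)

L_1: Δ = A_1−P = (9.0000, -7.5000) → ‖Δ‖ = √137.2500 = 11.7154
L_2: Δ = A_2−P = (-3.0000, -2.5000) → ‖Δ‖ = √15.2500 = 3.9051
L_3: Δ = A_3−P = (-3.0000, 2.5000) → ‖Δ‖ = √15.2500 = 3.9051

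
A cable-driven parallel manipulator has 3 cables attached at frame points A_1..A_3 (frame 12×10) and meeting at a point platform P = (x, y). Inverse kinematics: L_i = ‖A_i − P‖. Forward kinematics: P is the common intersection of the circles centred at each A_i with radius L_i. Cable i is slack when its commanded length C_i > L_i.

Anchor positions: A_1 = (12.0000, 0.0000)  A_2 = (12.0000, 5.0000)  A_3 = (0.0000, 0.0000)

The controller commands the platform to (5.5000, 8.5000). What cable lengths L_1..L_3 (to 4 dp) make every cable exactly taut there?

L_1 = √((12.0000−5.5000)² + (0.0000−8.5000)²) = 10.7005
L_2 = √((12.0000−5.5000)² + (5.0000−8.5000)²) = 7.3824
L_3 = √((0.0000−5.5000)² + (0.0000−8.5000)²) = 10.1242

(10.7005, 7.3824, 10.1242)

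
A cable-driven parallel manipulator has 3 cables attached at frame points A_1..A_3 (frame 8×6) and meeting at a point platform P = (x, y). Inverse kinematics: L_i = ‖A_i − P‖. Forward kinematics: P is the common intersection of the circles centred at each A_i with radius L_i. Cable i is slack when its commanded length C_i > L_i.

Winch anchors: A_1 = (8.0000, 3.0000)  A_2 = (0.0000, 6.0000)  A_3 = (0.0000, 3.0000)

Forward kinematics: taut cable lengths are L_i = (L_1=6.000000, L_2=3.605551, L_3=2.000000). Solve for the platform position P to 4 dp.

(2.0000, 3.0000)

each cable: (A_i−P)·(A_i−P) = L_i²; let q_i = ‖A_i‖²−L_i²
q_1 = 64.0000+9.0000−36.0000 = 37.0000
row 1: 16.0000x − 6.0000y = 14.0000  (q_2=23.0000)
row 2: 16.0000x + 0.0000y = 32.0000  (q_3=5.0000)
Cramer on rows 1–2 → x = 2.0000, y = 3.0000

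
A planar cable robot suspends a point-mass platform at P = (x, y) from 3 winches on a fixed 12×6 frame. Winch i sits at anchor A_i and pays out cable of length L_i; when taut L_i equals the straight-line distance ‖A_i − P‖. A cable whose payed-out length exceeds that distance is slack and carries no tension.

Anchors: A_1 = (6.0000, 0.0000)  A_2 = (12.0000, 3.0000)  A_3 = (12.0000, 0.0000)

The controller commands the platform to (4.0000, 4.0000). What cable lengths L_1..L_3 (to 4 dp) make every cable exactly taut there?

(4.4721, 8.0623, 8.9443)

cable 1: Δx=2.0000, Δy=-4.0000; L_1 = √(Δx²+Δy²) = 4.4721
cable 2: Δx=8.0000, Δy=-1.0000; L_2 = √(Δx²+Δy²) = 8.0623
cable 3: Δx=8.0000, Δy=-4.0000; L_3 = √(Δx²+Δy²) = 8.9443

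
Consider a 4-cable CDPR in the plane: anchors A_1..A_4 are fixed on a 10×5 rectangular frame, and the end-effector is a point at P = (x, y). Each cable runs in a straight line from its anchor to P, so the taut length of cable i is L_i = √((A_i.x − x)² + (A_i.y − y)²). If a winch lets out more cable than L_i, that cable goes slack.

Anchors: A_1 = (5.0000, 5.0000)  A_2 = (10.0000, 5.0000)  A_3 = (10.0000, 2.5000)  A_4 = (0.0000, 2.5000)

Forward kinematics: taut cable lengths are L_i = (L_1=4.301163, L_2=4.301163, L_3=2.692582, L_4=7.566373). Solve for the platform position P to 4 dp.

circle eqns → linear via eq_j − eq_1; set q_j = A_j·A_j − L_j²
q_1 = 25.0000+25.0000−18.5000 = 31.5000
-10.0000·x + 0.0000·y = q_1−q_2 = -75.0000
-10.0000·x + 5.0000·y = q_1−q_3 = -67.5000
10.0000·x + 5.0000·y = q_1−q_4 = 82.5000
solve first two rows → x=7.5000, y=1.5000
check cable 4: ‖A_4−P‖² = 57.2500 ≈ L_4² = 57.2500 ✓

(7.5000, 1.5000)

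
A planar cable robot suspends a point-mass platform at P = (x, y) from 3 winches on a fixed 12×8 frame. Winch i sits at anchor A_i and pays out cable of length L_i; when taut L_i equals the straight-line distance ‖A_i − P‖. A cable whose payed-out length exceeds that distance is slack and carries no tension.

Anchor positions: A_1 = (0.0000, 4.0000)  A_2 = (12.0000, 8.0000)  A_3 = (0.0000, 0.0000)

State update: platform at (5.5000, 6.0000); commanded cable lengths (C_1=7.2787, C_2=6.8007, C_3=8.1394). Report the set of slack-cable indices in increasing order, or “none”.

cable 1: √((-5.5000)²+(-2.0000)²)=5.8523, C_1=7.2787: slack
cable 2: √((6.5000)²+(2.0000)²)=6.8007, C_2=6.8007: taut
cable 3: √((-5.5000)²+(-6.0000)²)=8.1394, C_3=8.1394: taut

1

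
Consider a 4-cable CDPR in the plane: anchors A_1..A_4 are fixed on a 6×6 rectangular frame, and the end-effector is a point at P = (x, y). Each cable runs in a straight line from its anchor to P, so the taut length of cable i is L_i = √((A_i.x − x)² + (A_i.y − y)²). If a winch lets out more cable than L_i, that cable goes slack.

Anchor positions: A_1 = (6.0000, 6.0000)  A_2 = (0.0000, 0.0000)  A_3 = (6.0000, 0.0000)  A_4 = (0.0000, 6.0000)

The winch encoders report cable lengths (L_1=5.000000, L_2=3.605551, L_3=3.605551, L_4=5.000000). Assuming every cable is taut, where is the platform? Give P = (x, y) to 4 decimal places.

each cable: (A_i−P)·(A_i−P) = L_i²; let c_i = ‖A_i‖²−L_i²
c_1 = 36.0000+36.0000−25.0000 = 47.0000
row 1: 12.0000x + 12.0000y = 60.0000  (c_2=-13.0000)
row 2: 0.0000x + 12.0000y = 24.0000  (c_3=23.0000)
row 3: 12.0000x + 0.0000y = 36.0000  (c_4=11.0000)
Cramer on rows 1–2 → x = 3.0000, y = 2.0000
check cable 4: ‖A_4−P‖² = 25.0000 ≈ L_4² = 25.0000 ✓

(3.0000, 2.0000)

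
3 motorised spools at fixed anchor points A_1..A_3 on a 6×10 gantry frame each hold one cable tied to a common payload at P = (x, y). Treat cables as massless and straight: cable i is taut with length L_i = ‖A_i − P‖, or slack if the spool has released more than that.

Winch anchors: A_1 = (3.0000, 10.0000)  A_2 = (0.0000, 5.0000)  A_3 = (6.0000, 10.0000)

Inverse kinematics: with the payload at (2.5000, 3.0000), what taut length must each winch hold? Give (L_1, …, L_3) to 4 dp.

L_1: Δ = A_1−P = (0.5000, 7.0000) → ‖Δ‖ = √49.2500 = 7.0178
L_2: Δ = A_2−P = (-2.5000, 2.0000) → ‖Δ‖ = √10.2500 = 3.2016
L_3: Δ = A_3−P = (3.5000, 7.0000) → ‖Δ‖ = √61.2500 = 7.8262

(7.0178, 3.2016, 7.8262)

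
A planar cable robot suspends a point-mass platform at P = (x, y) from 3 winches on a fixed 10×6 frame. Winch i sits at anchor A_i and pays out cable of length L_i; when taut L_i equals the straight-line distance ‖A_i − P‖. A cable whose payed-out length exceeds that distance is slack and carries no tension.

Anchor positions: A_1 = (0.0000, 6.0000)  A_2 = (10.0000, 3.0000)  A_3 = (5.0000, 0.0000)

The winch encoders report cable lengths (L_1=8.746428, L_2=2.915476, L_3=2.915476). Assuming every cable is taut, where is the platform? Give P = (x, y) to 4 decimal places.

(7.5000, 1.5000)

expand ‖A_i−P‖²=L_i² and subtract eq 1 (k_i ≔ ‖A_i‖²−L_i²)
k_1 = 0.0000+36.0000−76.5000 = -40.5000
eq1−eq2 → [-20.0000  6.0000]·P = -141.0000
eq1−eq3 → [-10.0000  12.0000]·P = -57.0000
2×2 solve → P = (7.5000, 1.5000)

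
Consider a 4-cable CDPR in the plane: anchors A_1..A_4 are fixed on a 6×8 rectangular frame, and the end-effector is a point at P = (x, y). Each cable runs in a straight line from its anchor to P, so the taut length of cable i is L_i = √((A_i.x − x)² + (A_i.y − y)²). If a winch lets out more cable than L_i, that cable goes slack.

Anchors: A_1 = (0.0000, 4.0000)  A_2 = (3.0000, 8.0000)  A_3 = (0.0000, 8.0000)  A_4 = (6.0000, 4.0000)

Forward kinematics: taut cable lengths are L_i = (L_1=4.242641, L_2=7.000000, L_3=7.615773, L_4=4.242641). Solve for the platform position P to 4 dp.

(3.0000, 1.0000)

expand ‖A_i−P‖²=L_i² and subtract eq 1 (k_i ≔ ‖A_i‖²−L_i²)
k_1 = 0.0000+16.0000−18.0000 = -2.0000
eq1−eq2 → [-6.0000  -8.0000]·P = -26.0000
eq1−eq3 → [0.0000  -8.0000]·P = -8.0000
eq1−eq4 → [-12.0000  0.0000]·P = -36.0000
2×2 solve → P = (3.0000, 1.0000)
check cable 4: ‖A_4−P‖² = 18.0000 ≈ L_4² = 18.0000 ✓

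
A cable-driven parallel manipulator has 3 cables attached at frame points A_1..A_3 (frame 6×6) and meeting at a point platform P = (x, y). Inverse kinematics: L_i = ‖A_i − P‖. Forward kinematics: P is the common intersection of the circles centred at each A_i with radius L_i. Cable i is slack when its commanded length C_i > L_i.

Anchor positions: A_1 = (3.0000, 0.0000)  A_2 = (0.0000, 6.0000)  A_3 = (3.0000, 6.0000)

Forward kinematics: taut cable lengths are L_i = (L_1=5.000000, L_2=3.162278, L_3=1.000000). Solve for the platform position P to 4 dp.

(3.0000, 5.0000)

expand ‖A_i−P‖²=L_i² and subtract eq 1 (c_i ≔ ‖A_i‖²−L_i²)
c_1 = 9.0000+0.0000−25.0000 = -16.0000
eq1−eq2 → [6.0000  -12.0000]·P = -42.0000
eq1−eq3 → [0.0000  -12.0000]·P = -60.0000
2×2 solve → P = (3.0000, 5.0000)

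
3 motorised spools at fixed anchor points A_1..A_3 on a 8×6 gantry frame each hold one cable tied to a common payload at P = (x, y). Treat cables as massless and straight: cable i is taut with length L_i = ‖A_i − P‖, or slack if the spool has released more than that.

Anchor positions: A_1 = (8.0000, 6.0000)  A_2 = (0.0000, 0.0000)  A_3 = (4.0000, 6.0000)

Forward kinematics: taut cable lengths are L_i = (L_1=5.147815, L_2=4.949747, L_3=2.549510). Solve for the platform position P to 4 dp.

circle eqns → linear via eq_j − eq_1; set q_j = A_j·A_j − L_j²
q_1 = 64.0000+36.0000−26.5000 = 73.5000
16.0000·x + 12.0000·y = q_1−q_2 = 98.0000
8.0000·x + 0.0000·y = q_1−q_3 = 28.0000
solve first two rows → x=3.5000, y=3.5000

(3.5000, 3.5000)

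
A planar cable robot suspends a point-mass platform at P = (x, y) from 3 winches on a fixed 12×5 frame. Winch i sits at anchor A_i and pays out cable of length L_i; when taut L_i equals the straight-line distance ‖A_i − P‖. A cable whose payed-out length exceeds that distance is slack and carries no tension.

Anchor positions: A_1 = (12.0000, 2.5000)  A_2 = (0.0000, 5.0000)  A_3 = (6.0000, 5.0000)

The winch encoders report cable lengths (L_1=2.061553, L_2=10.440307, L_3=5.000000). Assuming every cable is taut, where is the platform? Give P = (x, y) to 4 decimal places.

(10.0000, 2.0000)

expand ‖A_i−P‖²=L_i² and subtract eq 1 (q_i ≔ ‖A_i‖²−L_i²)
q_1 = 144.0000+6.2500−4.2500 = 146.0000
eq1−eq2 → [24.0000  -5.0000]·P = 230.0000
eq1−eq3 → [12.0000  -5.0000]·P = 110.0000
2×2 solve → P = (10.0000, 2.0000)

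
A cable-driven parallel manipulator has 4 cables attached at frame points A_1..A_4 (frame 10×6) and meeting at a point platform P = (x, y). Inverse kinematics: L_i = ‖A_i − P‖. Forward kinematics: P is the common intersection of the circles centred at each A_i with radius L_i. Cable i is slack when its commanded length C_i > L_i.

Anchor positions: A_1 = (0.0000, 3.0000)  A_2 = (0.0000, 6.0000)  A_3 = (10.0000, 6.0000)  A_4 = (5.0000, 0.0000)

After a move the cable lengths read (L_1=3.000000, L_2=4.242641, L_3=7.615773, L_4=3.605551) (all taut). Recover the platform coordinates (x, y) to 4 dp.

circle eqns → linear via eq_j − eq_1; set k_j = A_j·A_j − L_j²
k_1 = 0.0000+9.0000−9.0000 = 0.0000
0.0000·x − 6.0000·y = k_1−k_2 = -18.0000
-20.0000·x − 6.0000·y = k_1−k_3 = -78.0000
-10.0000·x + 6.0000·y = k_1−k_4 = -12.0000
solve first two rows → x=3.0000, y=3.0000
check cable 4: ‖A_4−P‖² = 13.0000 ≈ L_4² = 13.0000 ✓

(3.0000, 3.0000)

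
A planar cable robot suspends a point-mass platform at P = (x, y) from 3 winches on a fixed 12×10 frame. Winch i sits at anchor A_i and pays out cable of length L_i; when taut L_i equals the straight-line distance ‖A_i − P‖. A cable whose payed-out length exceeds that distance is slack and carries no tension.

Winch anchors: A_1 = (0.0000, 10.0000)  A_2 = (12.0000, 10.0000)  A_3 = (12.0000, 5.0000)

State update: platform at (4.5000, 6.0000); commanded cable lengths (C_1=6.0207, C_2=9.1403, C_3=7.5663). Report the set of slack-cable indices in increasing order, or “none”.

2

i=1: geometric 6.0208 vs commanded 6.0207 ⇒ taut
i=2: geometric 8.5000 vs commanded 9.1403 ⇒ slack
i=3: geometric 7.5664 vs commanded 7.5663 ⇒ taut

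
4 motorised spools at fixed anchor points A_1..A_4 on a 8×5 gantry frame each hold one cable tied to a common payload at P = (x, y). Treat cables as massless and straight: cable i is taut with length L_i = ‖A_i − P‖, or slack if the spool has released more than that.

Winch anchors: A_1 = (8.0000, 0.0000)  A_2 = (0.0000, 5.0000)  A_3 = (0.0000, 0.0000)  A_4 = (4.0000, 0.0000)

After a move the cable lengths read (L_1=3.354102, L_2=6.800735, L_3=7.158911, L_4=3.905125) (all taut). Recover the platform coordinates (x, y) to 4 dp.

(6.5000, 3.0000)

each cable: (A_i−P)·(A_i−P) = L_i²; let q_i = ‖A_i‖²−L_i²
q_1 = 64.0000+0.0000−11.2500 = 52.7500
row 1: 16.0000x − 10.0000y = 74.0000  (q_2=-21.2500)
row 2: 16.0000x + 0.0000y = 104.0000  (q_3=-51.2500)
row 3: 8.0000x + 0.0000y = 52.0000  (q_4=0.7500)
Cramer on rows 1–2 → x = 6.5000, y = 3.0000
check cable 4: ‖A_4−P‖² = 15.2500 ≈ L_4² = 15.2500 ✓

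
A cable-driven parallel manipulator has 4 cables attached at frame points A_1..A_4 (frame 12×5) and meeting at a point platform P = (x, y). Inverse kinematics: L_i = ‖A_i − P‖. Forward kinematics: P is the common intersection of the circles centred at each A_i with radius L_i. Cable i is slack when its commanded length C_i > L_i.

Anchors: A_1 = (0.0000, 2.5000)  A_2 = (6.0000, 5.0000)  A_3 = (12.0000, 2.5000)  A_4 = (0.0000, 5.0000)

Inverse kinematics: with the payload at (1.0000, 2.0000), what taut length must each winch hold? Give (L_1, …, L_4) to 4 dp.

cable 1: Δx=-1.0000, Δy=0.5000; L_1 = √(Δx²+Δy²) = 1.1180
cable 2: Δx=5.0000, Δy=3.0000; L_2 = √(Δx²+Δy²) = 5.8310
cable 3: Δx=11.0000, Δy=0.5000; L_3 = √(Δx²+Δy²) = 11.0114
cable 4: Δx=-1.0000, Δy=3.0000; L_4 = √(Δx²+Δy²) = 3.1623

(1.1180, 5.8310, 11.0114, 3.1623)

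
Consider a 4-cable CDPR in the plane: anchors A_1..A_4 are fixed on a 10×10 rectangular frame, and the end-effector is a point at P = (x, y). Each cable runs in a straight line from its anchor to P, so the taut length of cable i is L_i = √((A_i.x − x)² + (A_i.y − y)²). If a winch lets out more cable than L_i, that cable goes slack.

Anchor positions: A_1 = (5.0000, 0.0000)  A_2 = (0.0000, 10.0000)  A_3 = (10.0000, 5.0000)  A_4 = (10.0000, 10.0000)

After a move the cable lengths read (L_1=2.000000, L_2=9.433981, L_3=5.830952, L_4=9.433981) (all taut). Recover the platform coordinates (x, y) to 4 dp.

(5.0000, 2.0000)

circle eqns → linear via eq_j − eq_1; set k_j = A_j·A_j − L_j²
k_1 = 25.0000+0.0000−4.0000 = 21.0000
10.0000·x − 20.0000·y = k_1−k_2 = 10.0000
-10.0000·x − 10.0000·y = k_1−k_3 = -70.0000
-10.0000·x − 20.0000·y = k_1−k_4 = -90.0000
solve first two rows → x=5.0000, y=2.0000
check cable 4: ‖A_4−P‖² = 89.0000 ≈ L_4² = 89.0000 ✓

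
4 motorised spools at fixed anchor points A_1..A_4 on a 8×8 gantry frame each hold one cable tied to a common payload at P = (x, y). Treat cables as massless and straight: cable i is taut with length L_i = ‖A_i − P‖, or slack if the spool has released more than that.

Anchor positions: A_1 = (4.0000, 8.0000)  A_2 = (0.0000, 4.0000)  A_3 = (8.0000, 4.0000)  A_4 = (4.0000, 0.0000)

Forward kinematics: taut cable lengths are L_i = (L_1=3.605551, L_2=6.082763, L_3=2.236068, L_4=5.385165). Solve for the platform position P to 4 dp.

each cable: (A_i−P)·(A_i−P) = L_i²; let c_i = ‖A_i‖²−L_i²
c_1 = 16.0000+64.0000−13.0000 = 67.0000
row 1: 8.0000x + 8.0000y = 88.0000  (c_2=-21.0000)
row 2: -8.0000x + 8.0000y = -8.0000  (c_3=75.0000)
row 3: 0.0000x + 16.0000y = 80.0000  (c_4=-13.0000)
Cramer on rows 1–2 → x = 6.0000, y = 5.0000
check cable 4: ‖A_4−P‖² = 29.0000 ≈ L_4² = 29.0000 ✓

(6.0000, 5.0000)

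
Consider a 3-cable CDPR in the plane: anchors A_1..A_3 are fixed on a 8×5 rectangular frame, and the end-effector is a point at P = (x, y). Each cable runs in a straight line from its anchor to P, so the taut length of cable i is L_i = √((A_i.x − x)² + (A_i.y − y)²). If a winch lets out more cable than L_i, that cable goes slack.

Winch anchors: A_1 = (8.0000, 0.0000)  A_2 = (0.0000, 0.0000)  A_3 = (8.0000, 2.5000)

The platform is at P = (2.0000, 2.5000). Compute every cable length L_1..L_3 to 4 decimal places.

(6.5000, 3.2016, 6.0000)

cable 1: Δx=6.0000, Δy=-2.5000; L_1 = √(Δx²+Δy²) = 6.5000
cable 2: Δx=-2.0000, Δy=-2.5000; L_2 = √(Δx²+Δy²) = 3.2016
cable 3: Δx=6.0000, Δy=0.0000; L_3 = √(Δx²+Δy²) = 6.0000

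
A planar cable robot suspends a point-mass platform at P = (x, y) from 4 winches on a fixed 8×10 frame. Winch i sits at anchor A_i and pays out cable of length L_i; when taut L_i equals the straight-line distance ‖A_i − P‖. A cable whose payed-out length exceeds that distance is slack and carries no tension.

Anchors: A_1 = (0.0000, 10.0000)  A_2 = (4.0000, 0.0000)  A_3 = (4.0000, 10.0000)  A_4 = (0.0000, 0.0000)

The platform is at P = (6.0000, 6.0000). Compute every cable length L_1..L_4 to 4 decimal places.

(7.2111, 6.3246, 4.4721, 8.4853)

cable 1: Δx=-6.0000, Δy=4.0000; L_1 = √(Δx²+Δy²) = 7.2111
cable 2: Δx=-2.0000, Δy=-6.0000; L_2 = √(Δx²+Δy²) = 6.3246
cable 3: Δx=-2.0000, Δy=4.0000; L_3 = √(Δx²+Δy²) = 4.4721
cable 4: Δx=-6.0000, Δy=-6.0000; L_4 = √(Δx²+Δy²) = 8.4853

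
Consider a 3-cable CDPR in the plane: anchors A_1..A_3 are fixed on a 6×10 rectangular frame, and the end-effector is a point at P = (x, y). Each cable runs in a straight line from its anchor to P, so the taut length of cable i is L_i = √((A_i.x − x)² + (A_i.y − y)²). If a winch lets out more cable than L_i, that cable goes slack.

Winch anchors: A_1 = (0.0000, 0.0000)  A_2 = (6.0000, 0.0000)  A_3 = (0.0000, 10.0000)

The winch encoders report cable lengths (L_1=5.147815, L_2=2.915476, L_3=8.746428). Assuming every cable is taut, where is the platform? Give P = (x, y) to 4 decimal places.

(4.5000, 2.5000)

each cable: (A_i−P)·(A_i−P) = L_i²; let c_i = ‖A_i‖²−L_i²
c_1 = 0.0000+0.0000−26.5000 = -26.5000
row 1: -12.0000x + 0.0000y = -54.0000  (c_2=27.5000)
row 2: 0.0000x − 20.0000y = -50.0000  (c_3=23.5000)
Cramer on rows 1–2 → x = 4.5000, y = 2.5000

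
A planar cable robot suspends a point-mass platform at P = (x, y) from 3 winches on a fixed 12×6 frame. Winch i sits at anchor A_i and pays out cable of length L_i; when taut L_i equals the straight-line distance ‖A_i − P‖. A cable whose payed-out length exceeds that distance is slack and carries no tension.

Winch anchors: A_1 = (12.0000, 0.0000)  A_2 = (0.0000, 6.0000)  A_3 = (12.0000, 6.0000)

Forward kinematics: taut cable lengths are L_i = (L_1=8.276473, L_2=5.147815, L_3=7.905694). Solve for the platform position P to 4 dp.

each cable: (A_i−P)·(A_i−P) = L_i²; let k_i = ‖A_i‖²−L_i²
k_1 = 144.0000+0.0000−68.5000 = 75.5000
row 1: 24.0000x − 12.0000y = 66.0000  (k_2=9.5000)
row 2: 0.0000x − 12.0000y = -42.0000  (k_3=117.5000)
Cramer on rows 1–2 → x = 4.5000, y = 3.5000

(4.5000, 3.5000)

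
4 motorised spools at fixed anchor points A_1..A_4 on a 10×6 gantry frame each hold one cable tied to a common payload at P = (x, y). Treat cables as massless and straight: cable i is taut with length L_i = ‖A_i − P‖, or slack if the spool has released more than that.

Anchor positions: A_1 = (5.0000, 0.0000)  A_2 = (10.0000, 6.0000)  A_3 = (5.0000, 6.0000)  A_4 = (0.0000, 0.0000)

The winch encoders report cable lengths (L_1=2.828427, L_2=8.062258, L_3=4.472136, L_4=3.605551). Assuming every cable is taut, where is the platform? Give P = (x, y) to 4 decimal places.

expand ‖A_i−P‖²=L_i² and subtract eq 1 (k_i ≔ ‖A_i‖²−L_i²)
k_1 = 25.0000+0.0000−8.0000 = 17.0000
eq1−eq2 → [-10.0000  -12.0000]·P = -54.0000
eq1−eq3 → [0.0000  -12.0000]·P = -24.0000
eq1−eq4 → [10.0000  0.0000]·P = 30.0000
2×2 solve → P = (3.0000, 2.0000)
check cable 4: ‖A_4−P‖² = 13.0000 ≈ L_4² = 13.0000 ✓

(3.0000, 2.0000)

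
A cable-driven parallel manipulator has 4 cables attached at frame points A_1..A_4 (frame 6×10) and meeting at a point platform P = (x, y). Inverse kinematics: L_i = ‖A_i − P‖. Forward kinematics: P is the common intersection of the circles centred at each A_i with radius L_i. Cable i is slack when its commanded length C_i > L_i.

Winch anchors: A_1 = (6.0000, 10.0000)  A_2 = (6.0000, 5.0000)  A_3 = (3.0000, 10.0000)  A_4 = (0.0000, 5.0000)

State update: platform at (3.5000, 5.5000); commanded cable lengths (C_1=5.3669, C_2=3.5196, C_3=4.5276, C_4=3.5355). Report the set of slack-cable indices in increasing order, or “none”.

i=1: geometric 5.1478 vs commanded 5.3669 ⇒ slack
i=2: geometric 2.5495 vs commanded 3.5196 ⇒ slack
i=3: geometric 4.5277 vs commanded 4.5276 ⇒ taut
i=4: geometric 3.5355 vs commanded 3.5355 ⇒ taut

1, 2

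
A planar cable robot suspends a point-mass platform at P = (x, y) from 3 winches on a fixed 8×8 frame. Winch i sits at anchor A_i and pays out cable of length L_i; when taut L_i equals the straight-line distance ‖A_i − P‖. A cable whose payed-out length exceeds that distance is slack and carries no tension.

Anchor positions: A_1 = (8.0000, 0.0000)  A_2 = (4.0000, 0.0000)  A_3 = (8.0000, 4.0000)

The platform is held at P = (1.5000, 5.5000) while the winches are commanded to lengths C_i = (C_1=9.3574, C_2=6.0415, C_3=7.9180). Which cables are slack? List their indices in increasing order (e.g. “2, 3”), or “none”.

1, 3

i=1: geometric 8.5147 vs commanded 9.3574 ⇒ slack
i=2: geometric 6.0415 vs commanded 6.0415 ⇒ taut
i=3: geometric 6.6708 vs commanded 7.9180 ⇒ slack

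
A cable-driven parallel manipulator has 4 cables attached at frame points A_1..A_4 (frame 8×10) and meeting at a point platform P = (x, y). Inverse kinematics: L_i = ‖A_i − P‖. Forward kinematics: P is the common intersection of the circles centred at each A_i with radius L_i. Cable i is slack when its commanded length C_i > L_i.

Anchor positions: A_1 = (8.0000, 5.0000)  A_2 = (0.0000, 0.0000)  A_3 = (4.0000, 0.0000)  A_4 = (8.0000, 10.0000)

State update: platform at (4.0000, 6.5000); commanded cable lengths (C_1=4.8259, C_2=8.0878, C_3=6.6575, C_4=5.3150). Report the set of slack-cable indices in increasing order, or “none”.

1, 2, 3

i=1: geometric 4.2720 vs commanded 4.8259 ⇒ slack
i=2: geometric 7.6322 vs commanded 8.0878 ⇒ slack
i=3: geometric 6.5000 vs commanded 6.6575 ⇒ slack
i=4: geometric 5.3151 vs commanded 5.3150 ⇒ taut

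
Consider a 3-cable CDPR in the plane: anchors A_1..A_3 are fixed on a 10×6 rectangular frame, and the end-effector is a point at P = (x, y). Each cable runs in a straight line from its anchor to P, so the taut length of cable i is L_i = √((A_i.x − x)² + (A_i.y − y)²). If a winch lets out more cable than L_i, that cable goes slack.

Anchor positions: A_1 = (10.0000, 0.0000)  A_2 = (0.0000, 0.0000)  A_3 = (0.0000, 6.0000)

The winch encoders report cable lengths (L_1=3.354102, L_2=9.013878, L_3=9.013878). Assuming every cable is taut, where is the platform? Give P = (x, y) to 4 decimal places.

each cable: (A_i−P)·(A_i−P) = L_i²; let c_i = ‖A_i‖²−L_i²
c_1 = 100.0000+0.0000−11.2500 = 88.7500
row 1: 20.0000x + 0.0000y = 170.0000  (c_2=-81.2500)
row 2: 20.0000x − 12.0000y = 134.0000  (c_3=-45.2500)
Cramer on rows 1–2 → x = 8.5000, y = 3.0000

(8.5000, 3.0000)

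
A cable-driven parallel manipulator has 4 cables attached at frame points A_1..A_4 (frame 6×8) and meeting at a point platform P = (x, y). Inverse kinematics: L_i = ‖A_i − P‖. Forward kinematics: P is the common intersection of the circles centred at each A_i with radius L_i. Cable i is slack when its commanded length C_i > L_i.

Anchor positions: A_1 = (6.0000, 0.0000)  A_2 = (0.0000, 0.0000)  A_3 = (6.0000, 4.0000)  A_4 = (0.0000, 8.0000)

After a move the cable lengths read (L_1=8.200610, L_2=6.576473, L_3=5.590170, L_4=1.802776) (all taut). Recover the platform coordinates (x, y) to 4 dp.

each cable: (A_i−P)·(A_i−P) = L_i²; let c_i = ‖A_i‖²−L_i²
c_1 = 36.0000+0.0000−67.2500 = -31.2500
row 1: 12.0000x + 0.0000y = 12.0000  (c_2=-43.2500)
row 2: 0.0000x − 8.0000y = -52.0000  (c_3=20.7500)
row 3: 12.0000x − 16.0000y = -92.0000  (c_4=60.7500)
Cramer on rows 1–2 → x = 1.0000, y = 6.5000
check cable 4: ‖A_4−P‖² = 3.2500 ≈ L_4² = 3.2500 ✓

(1.0000, 6.5000)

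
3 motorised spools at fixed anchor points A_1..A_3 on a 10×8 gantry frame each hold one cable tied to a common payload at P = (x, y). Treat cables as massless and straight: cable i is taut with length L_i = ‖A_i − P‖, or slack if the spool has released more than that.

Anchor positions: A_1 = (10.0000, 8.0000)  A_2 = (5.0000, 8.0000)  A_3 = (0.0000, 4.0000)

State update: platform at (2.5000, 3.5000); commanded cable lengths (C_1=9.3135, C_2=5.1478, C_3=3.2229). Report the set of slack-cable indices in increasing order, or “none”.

1, 3

cable 1: L_1 = ‖A_1−P‖ = 8.7464;  C_1 = 9.3135 → slack
cable 2: L_2 = ‖A_2−P‖ = 5.1478;  C_2 = 5.1478 → taut
cable 3: L_3 = ‖A_3−P‖ = 2.5495;  C_3 = 3.2229 → slack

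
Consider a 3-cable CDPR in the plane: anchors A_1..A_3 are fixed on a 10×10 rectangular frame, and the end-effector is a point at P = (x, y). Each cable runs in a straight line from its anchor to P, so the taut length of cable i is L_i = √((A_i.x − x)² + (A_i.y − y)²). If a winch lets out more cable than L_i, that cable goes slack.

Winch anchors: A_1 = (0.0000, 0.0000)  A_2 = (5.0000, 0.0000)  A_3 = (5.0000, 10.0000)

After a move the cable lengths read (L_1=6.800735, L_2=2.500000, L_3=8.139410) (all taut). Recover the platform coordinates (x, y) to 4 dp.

(6.5000, 2.0000)

circle eqns → linear via eq_j − eq_1; set c_j = A_j·A_j − L_j²
c_1 = 0.0000+0.0000−46.2500 = -46.2500
-10.0000·x + 0.0000·y = c_1−c_2 = -65.0000
-10.0000·x − 20.0000·y = c_1−c_3 = -105.0000
solve first two rows → x=6.5000, y=2.0000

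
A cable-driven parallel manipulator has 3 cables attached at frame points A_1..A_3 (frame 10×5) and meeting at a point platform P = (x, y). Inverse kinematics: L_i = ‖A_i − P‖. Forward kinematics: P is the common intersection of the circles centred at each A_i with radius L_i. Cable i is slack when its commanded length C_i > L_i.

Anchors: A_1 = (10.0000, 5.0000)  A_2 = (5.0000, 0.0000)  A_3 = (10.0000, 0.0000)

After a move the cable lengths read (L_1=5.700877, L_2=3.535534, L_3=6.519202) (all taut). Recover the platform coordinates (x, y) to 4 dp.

(4.5000, 3.5000)

each cable: (A_i−P)·(A_i−P) = L_i²; let q_i = ‖A_i‖²−L_i²
q_1 = 100.0000+25.0000−32.5000 = 92.5000
row 1: 10.0000x + 10.0000y = 80.0000  (q_2=12.5000)
row 2: 0.0000x + 10.0000y = 35.0000  (q_3=57.5000)
Cramer on rows 1–2 → x = 4.5000, y = 3.5000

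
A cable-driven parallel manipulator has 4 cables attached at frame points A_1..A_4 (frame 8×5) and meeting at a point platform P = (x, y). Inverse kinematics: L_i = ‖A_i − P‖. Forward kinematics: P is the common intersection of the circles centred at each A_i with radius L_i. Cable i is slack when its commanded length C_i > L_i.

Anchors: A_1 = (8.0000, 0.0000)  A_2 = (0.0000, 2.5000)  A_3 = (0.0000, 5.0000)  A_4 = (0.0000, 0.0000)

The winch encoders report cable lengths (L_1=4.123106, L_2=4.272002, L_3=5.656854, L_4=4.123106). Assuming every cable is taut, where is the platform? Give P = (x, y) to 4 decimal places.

(4.0000, 1.0000)

expand ‖A_i−P‖²=L_i² and subtract eq 1 (c_i ≔ ‖A_i‖²−L_i²)
c_1 = 64.0000+0.0000−17.0000 = 47.0000
eq1−eq2 → [16.0000  -5.0000]·P = 59.0000
eq1−eq3 → [16.0000  -10.0000]·P = 54.0000
eq1−eq4 → [16.0000  0.0000]·P = 64.0000
2×2 solve → P = (4.0000, 1.0000)
check cable 4: ‖A_4−P‖² = 17.0000 ≈ L_4² = 17.0000 ✓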